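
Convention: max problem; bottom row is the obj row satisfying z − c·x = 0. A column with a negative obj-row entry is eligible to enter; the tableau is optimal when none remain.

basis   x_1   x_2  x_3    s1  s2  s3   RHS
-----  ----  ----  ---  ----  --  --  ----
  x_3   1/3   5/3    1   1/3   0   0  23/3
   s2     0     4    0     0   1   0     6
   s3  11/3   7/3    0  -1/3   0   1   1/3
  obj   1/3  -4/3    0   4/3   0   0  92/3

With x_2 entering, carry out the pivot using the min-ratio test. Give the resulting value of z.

216/7

Ratio test on column x_2 — row 1: (23/3)/(5/3) = 23/5; row 2: 6/4 = 3/2; row 3: (1/3)/(7/3) = 1/7. Minimum is 1/7 at row 3 (s3 leaves); pivot element 7/3.
Pivot on row 3; the obj-row RHS becomes 92/3 − (-4/3)·(1/7) = 216/7.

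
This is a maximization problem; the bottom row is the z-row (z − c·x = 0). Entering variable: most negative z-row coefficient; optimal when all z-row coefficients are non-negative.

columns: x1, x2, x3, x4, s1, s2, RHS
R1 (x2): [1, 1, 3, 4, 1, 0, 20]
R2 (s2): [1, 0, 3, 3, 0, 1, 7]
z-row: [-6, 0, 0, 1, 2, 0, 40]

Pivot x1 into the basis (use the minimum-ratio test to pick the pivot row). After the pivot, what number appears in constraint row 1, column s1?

1

Ratio test on column x1 — row 1: 20/1 = 20; row 2: 7/1 = 7. Minimum is 7 at row 2 (s2 leaves); pivot element 1.
Divide row 2 by 1; eliminate column x1 from the other rows.
Row 1 update in column s1: 1 − 1·0 = 1.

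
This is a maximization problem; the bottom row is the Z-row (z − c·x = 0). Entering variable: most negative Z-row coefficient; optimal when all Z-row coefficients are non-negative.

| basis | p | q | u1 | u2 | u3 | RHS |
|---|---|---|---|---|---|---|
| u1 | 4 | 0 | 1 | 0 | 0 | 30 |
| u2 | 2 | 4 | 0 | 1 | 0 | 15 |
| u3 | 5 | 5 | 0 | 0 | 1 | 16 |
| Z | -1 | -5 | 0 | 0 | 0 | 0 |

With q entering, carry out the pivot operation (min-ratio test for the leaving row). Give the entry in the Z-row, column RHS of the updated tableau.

Ratio test on column q — row 1: entry 0 ≤ 0; row 2: 15/4 = 15/4; row 3: 16/5 = 16/5. Minimum is 16/5 at row 3 (u3 leaves); pivot element 5.
Divide row 3 by 5; eliminate column q from the other rows.
Z-row update in column RHS: 0 − (-5)·(16/5) = 16.

16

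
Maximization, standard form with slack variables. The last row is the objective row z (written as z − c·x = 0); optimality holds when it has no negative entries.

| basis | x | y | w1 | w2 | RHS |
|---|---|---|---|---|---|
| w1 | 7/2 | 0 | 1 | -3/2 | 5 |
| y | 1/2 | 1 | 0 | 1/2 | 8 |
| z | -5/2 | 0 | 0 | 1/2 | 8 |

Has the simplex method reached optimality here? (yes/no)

no

The z-row has a negative entry -5/2 in column x, so it is not optimal.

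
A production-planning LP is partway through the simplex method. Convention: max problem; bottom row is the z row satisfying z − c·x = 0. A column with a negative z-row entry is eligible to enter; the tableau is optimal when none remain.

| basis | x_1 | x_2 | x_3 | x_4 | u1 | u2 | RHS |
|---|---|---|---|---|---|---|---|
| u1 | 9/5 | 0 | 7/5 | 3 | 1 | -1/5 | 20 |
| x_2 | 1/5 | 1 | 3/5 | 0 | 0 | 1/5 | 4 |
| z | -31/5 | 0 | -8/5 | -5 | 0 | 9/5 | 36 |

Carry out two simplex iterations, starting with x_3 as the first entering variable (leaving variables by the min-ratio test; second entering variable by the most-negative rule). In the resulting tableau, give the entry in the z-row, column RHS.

Ratio test on column x_3 — row 1: 20/(7/5) = 100/7; row 2: 4/(3/5) = 20/3. Minimum is 20/3 at row 2 (x_2 leaves); pivot element 3/5.
Divide row 2 by 3/5; eliminate column x_3 from the other rows.
Second iteration: most negative z-row entry is -17/3 in column x_1, so x_1 enters.
Ratio test on column x_1 — row 1: (32/3)/(4/3) = 8; row 2: (20/3)/(1/3) = 20. Minimum is 8 at row 1 (u1 leaves); pivot element 4/3.
Divide row 1 by 4/3; eliminate column x_1 from the other rows.
After both pivots, the entry at the z-row, column RHS is 92.

92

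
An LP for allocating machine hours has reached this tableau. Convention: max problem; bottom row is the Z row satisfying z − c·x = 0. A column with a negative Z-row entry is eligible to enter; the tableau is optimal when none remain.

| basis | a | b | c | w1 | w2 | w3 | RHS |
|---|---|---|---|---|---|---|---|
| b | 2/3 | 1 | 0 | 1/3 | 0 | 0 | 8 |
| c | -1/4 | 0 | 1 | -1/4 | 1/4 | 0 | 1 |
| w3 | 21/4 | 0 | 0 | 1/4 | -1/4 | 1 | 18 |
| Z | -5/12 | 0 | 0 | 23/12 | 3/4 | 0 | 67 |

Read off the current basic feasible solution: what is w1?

0

w1 is not in the basis, so in the current basic feasible solution w1 = 0.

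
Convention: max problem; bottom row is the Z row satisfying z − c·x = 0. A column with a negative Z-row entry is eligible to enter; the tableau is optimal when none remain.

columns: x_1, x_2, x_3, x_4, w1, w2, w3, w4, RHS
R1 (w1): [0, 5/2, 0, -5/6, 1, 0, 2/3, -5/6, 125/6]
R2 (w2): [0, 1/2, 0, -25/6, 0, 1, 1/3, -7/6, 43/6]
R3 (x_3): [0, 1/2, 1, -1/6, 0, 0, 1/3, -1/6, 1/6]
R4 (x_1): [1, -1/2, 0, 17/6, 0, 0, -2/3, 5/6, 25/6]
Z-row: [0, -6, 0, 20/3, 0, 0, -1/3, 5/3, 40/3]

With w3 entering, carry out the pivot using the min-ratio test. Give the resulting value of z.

27/2

Ratio test on column w3 — row 1: (125/6)/(2/3) = 125/4; row 2: (43/6)/(1/3) = 43/2; row 3: (1/6)/(1/3) = 1/2; row 4: entry -2/3 ≤ 0. Minimum is 1/2 at row 3 (x_3 leaves); pivot element 1/3.
Pivot on row 3; the Z-row RHS becomes 40/3 − (-1/3)·(1/2) = 27/2.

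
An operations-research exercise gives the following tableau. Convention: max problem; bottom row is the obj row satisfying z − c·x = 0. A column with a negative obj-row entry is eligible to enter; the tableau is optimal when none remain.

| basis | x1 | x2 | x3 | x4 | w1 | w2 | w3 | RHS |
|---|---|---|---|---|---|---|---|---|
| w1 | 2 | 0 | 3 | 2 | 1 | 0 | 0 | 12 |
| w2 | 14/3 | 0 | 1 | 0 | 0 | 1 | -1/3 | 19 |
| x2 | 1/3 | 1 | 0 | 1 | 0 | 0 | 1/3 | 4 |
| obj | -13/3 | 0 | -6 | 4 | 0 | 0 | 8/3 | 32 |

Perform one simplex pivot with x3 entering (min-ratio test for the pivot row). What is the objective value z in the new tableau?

56

Ratio test on column x3 — row 1: 12/3 = 4; row 2: 19/1 = 19; row 3: entry 0 ≤ 0. Minimum is 4 at row 1 (w1 leaves); pivot element 3.
Pivot on row 1; the obj-row RHS becomes 32 − (-6)·4 = 56.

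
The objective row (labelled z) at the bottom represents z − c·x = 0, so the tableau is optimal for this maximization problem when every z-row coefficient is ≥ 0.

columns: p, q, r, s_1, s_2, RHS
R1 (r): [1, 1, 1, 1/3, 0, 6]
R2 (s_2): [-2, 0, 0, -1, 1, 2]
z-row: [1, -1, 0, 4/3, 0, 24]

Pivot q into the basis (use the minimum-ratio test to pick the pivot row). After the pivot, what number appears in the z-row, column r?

Ratio test on column q — row 1: 6/1 = 6; row 2: entry 0 ≤ 0. Minimum is 6 at row 1 (r leaves); pivot element 1.
Divide row 1 by 1; eliminate column q from the other rows.
z-row update in column r: 0 − (-1)·1 = 1.

1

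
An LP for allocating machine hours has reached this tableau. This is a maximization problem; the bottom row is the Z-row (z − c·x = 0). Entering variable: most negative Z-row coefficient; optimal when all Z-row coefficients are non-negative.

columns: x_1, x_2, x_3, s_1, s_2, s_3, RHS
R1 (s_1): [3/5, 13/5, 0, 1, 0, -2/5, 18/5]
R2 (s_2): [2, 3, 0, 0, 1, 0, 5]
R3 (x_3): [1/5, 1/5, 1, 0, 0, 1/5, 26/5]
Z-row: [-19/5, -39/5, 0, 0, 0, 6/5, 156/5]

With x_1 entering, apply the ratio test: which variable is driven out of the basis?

Column x_1 entries and ratios — s_1: (18/5)/(3/5) = 6; s_2: 5/2 = 5/2; x_3: (26/5)/(1/5) = 26.
Smallest ratio is 5/2 in the row of s_2, so s_2 leaves.

s_2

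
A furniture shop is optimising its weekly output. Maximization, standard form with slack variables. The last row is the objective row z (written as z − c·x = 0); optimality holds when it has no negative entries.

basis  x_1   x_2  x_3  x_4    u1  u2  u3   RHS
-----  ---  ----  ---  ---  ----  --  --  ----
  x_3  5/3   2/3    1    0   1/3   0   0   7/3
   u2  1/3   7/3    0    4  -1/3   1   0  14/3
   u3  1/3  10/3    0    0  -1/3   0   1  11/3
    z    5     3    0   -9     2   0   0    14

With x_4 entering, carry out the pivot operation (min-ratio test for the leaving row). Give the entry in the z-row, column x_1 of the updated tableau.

23/4

Ratio test on column x_4 — row 1: entry 0 ≤ 0; row 2: (14/3)/4 = 7/6; row 3: entry 0 ≤ 0. Minimum is 7/6 at row 2 (u2 leaves); pivot element 4.
Divide row 2 by 4; eliminate column x_4 from the other rows.
z-row update in column x_1: 5 − (-9)·(1/12) = 23/4.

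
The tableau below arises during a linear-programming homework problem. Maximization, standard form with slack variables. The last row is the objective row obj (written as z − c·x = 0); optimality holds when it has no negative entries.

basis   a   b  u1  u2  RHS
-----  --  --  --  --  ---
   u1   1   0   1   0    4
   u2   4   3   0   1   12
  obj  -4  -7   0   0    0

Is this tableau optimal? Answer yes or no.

no

The obj-row has a negative entry -7 in column b, so it is not optimal.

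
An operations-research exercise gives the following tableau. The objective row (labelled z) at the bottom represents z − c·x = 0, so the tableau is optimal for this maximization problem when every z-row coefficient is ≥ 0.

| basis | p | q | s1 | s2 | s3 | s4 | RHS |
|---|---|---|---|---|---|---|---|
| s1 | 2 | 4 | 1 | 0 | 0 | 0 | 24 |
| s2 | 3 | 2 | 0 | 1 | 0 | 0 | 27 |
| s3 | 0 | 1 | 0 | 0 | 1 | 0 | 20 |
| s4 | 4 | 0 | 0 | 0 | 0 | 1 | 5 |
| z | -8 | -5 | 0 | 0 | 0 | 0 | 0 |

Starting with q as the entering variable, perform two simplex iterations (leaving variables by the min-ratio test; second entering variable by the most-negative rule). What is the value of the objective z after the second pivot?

Ratio test on column q — row 1: 24/4 = 6; row 2: 27/2 = 27/2; row 3: 20/1 = 20; row 4: entry 0 ≤ 0. Minimum is 6 at row 1 (s1 leaves); pivot element 4.
Pivot on row 1; the z-row RHS becomes 0 − (-5)·6 = 30.
Next entering variable (most negative z-row entry -11/2): p.
Ratio test on column p — row 1: 6/(1/2) = 12; row 2: 15/2 = 15/2; row 3: entry -1/2 ≤ 0; row 4: 5/4 = 5/4. Minimum is 5/4 at row 4 (s4 leaves); pivot element 4.
After the second pivot the z-row RHS is 30 − (-11/2)·(5/4) = 295/8.

295/8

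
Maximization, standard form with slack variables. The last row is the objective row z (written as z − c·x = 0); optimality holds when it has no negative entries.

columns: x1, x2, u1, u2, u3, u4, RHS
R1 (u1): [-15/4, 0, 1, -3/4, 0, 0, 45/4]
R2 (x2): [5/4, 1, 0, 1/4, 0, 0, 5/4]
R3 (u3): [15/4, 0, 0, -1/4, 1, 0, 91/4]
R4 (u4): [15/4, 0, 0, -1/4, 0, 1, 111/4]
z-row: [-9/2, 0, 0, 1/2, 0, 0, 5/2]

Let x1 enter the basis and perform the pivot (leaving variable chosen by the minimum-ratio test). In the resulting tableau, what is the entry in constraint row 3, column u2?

-1

Ratio test on column x1 — row 1: entry -15/4 ≤ 0; row 2: (5/4)/(5/4) = 1; row 3: (91/4)/(15/4) = 91/15; row 4: (111/4)/(15/4) = 37/5. Minimum is 1 at row 2 (x2 leaves); pivot element 5/4.
Divide row 2 by 5/4; eliminate column x1 from the other rows.
Row 3 update in column u2: -1/4 − (15/4)·(1/5) = -1.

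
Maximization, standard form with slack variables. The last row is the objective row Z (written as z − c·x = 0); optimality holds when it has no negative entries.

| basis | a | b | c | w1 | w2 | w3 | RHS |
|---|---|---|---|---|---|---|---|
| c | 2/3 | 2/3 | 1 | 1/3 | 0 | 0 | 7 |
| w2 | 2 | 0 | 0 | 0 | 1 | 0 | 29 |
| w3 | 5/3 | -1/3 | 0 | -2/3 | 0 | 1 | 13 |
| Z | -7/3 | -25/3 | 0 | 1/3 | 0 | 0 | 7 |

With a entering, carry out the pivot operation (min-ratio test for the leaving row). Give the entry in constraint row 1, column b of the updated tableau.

4/5

Ratio test on column a — row 1: 7/(2/3) = 21/2; row 2: 29/2 = 29/2; row 3: 13/(5/3) = 39/5. Minimum is 39/5 at row 3 (w3 leaves); pivot element 5/3.
Divide row 3 by 5/3; eliminate column a from the other rows.
Row 1 update in column b: 2/3 − (2/3)·(-1/5) = 4/5.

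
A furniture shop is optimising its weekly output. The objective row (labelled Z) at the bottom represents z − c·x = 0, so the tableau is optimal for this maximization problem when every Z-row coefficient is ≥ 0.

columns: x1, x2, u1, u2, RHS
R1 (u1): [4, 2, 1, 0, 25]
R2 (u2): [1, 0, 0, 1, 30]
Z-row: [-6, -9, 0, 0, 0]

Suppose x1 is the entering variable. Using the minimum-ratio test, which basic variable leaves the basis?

Column x1 entries and ratios — u1: 25/4 = 25/4; u2: 30/1 = 30.
Smallest ratio is 25/4 in the row of u1, so u1 leaves.

u1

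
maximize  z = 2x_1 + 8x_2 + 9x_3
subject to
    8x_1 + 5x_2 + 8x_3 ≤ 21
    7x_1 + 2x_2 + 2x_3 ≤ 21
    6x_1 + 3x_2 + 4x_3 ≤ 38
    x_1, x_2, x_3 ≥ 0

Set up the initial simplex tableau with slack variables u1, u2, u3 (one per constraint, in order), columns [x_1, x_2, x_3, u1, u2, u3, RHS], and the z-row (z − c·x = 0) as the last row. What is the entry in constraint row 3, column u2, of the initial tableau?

Slack u2 belongs to constraint 2; its column is the unit vector e_2, so the entry in row 3 is 0.

0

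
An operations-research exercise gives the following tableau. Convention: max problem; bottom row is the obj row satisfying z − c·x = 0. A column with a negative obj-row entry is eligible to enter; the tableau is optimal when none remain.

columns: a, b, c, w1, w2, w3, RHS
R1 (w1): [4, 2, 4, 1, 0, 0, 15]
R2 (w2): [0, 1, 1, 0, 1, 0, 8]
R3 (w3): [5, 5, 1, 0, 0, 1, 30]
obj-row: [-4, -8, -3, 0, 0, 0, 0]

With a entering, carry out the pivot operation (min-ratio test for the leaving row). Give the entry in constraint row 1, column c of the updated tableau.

1

Ratio test on column a — row 1: 15/4 = 15/4; row 2: entry 0 ≤ 0; row 3: 30/5 = 6. Minimum is 15/4 at row 1 (w1 leaves); pivot element 4.
Divide row 1 by 4; eliminate column a from the other rows.
In the new row 1, the c entry is the old entry divided by the pivot: 4/4 = 1.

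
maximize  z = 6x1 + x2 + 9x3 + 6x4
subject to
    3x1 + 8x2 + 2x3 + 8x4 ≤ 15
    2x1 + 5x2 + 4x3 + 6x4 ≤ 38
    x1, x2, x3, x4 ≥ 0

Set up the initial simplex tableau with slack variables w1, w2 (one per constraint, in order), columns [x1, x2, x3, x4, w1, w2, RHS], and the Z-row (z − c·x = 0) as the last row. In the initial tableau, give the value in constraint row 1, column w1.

Slack w1 belongs to constraint 1; its column is the unit vector e_1, so the entry in row 1 is 1.

1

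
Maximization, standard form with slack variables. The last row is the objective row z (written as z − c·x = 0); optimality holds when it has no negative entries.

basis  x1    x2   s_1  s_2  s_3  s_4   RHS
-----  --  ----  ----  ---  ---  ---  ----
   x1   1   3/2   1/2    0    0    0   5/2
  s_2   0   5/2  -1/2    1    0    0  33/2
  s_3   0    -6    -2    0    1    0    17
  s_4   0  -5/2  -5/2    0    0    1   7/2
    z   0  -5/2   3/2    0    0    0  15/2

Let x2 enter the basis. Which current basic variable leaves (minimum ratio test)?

Column x2 entries and ratios — x1: (5/2)/(3/2) = 5/3; s_2: (33/2)/(5/2) = 33/5; s_3: -6 ≤ 0, skip; s_4: -5/2 ≤ 0, skip.
Smallest ratio is 5/3 in the row of x1, so x1 leaves.

x1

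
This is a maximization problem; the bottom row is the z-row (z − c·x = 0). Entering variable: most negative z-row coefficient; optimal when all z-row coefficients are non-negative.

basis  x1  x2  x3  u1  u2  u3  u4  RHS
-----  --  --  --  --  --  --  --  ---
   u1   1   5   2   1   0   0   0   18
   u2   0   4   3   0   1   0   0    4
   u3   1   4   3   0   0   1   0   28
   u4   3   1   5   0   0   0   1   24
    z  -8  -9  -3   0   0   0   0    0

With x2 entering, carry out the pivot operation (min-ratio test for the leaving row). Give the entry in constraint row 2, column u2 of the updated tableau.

1/4

Ratio test on column x2 — row 1: 18/5 = 18/5; row 2: 4/4 = 1; row 3: 28/4 = 7; row 4: 24/1 = 24. Minimum is 1 at row 2 (u2 leaves); pivot element 4.
Divide row 2 by 4; eliminate column x2 from the other rows.
In the new row 2, the u2 entry is the old entry divided by the pivot: 1/4 = 1/4.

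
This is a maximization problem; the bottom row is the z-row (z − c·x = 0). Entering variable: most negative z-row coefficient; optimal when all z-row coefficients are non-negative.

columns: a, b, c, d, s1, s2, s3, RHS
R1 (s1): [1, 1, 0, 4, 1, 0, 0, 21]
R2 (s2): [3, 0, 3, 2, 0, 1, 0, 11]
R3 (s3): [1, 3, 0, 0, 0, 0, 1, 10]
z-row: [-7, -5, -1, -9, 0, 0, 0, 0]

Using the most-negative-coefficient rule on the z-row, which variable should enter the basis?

Negative z-row entries: a: -7, b: -5, c: -1, d: -9.
The most negative is -9 in column d, so d enters.

d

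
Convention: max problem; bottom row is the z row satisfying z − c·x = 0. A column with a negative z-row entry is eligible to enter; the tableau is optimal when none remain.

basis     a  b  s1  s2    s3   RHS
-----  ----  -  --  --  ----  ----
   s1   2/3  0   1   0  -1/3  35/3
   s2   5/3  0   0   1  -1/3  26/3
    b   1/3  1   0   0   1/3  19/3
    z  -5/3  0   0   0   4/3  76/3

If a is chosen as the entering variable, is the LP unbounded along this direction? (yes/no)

Column a has positive entries in row(s) 1, 2, 3, so the ratio test bounds it — not unbounded.

no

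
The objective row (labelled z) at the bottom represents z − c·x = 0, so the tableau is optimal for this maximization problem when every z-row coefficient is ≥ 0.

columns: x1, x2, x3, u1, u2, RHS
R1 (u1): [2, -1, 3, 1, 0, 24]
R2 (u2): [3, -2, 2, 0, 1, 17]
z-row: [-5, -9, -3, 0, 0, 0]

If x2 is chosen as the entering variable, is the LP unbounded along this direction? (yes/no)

Every constraint-row entry in column x2 is ≤ 0, so increasing x2 is unbounded.

yes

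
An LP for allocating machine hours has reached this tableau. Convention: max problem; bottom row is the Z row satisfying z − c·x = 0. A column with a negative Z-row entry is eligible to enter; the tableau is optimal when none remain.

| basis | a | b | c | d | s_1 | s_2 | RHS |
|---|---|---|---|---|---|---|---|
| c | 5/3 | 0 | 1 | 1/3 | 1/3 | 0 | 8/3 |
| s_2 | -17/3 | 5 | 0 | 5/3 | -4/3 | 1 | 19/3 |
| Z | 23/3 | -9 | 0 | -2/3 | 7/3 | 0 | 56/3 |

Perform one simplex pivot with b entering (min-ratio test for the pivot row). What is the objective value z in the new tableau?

Ratio test on column b — row 1: entry 0 ≤ 0; row 2: (19/3)/5 = 19/15. Minimum is 19/15 at row 2 (s_2 leaves); pivot element 5.
Pivot on row 2; the Z-row RHS becomes 56/3 − (-9)·(19/15) = 451/15.

451/15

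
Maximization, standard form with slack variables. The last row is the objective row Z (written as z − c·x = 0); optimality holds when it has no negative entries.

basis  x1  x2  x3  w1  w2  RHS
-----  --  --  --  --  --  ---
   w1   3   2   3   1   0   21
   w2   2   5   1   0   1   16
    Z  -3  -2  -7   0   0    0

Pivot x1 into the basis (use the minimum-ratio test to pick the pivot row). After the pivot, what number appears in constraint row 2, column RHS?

2

Ratio test on column x1 — row 1: 21/3 = 7; row 2: 16/2 = 8. Minimum is 7 at row 1 (w1 leaves); pivot element 3.
Divide row 1 by 3; eliminate column x1 from the other rows.
Row 2 update in column RHS: 16 − 2·7 = 2.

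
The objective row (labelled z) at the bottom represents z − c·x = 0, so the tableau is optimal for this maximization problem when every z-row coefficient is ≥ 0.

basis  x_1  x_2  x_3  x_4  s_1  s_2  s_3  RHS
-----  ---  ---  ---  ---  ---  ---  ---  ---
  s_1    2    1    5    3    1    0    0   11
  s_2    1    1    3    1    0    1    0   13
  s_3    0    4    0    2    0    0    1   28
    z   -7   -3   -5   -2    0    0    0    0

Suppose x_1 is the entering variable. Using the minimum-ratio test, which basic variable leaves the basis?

Column x_1 entries and ratios — s_1: 11/2 = 11/2; s_2: 13/1 = 13; s_3: 0 ≤ 0, skip.
Smallest ratio is 11/2 in the row of s_1, so s_1 leaves.

s_1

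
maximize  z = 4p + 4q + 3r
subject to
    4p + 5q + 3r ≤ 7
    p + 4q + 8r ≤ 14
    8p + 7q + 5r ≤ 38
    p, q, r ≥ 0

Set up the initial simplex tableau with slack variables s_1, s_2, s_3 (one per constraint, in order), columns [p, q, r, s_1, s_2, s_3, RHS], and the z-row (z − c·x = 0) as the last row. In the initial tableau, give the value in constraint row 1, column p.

4

Constraint 1 has coefficient 4 on p.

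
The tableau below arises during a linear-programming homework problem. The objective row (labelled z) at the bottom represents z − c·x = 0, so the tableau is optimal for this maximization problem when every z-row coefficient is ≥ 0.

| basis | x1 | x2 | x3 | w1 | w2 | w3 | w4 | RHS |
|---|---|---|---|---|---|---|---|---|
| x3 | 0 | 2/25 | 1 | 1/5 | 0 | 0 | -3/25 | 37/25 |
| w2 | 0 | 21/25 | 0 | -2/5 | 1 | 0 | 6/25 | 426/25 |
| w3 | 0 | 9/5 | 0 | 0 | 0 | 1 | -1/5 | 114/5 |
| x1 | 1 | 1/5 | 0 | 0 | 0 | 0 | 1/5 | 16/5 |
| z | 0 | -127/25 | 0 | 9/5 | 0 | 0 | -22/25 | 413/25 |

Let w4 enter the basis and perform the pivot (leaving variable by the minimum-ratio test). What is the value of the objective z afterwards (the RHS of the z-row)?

Ratio test on column w4 — row 1: entry -3/25 ≤ 0; row 2: (426/25)/(6/25) = 71; row 3: entry -1/5 ≤ 0; row 4: (16/5)/(1/5) = 16. Minimum is 16 at row 4 (x1 leaves); pivot element 1/5.
Pivot on row 4; the z-row RHS becomes 413/25 − (-22/25)·16 = 153/5.

153/5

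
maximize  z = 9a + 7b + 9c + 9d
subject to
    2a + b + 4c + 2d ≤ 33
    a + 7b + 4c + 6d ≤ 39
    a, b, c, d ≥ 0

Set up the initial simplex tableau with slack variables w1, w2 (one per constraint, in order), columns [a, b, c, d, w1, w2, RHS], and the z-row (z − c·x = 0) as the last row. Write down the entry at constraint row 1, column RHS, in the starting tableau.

The RHS of constraint 1 is b_1 = 33.

33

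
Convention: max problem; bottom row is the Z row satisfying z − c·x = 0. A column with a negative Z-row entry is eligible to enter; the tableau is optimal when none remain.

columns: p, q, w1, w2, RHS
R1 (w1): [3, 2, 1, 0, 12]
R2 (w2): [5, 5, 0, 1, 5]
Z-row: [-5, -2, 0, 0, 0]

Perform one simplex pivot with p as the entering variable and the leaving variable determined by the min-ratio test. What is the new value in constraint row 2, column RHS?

Ratio test on column p — row 1: 12/3 = 4; row 2: 5/5 = 1. Minimum is 1 at row 2 (w2 leaves); pivot element 5.
Divide row 2 by 5; eliminate column p from the other rows.
In the new row 2, the RHS entry is the old entry divided by the pivot: 5/5 = 1.

1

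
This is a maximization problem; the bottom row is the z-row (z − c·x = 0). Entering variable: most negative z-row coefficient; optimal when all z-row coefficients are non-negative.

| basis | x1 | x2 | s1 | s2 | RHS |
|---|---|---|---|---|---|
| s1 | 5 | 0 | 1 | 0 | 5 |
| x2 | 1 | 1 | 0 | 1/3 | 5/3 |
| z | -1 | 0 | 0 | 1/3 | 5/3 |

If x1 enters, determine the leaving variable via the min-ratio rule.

Column x1 entries and ratios — s1: 5/5 = 1; x2: (5/3)/1 = 5/3.
Smallest ratio is 1 in the row of s1, so s1 leaves.

s1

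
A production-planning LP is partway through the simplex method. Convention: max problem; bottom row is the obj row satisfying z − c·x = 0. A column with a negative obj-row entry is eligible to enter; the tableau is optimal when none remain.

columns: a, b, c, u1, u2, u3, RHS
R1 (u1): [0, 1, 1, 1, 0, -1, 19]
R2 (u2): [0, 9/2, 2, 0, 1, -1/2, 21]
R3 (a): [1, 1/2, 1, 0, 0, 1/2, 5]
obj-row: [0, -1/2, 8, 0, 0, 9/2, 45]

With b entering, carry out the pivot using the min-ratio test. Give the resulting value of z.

142/3

Ratio test on column b — row 1: 19/1 = 19; row 2: 21/(9/2) = 14/3; row 3: 5/(1/2) = 10. Minimum is 14/3 at row 2 (u2 leaves); pivot element 9/2.
Pivot on row 2; the obj-row RHS becomes 45 − (-1/2)·(14/3) = 142/3.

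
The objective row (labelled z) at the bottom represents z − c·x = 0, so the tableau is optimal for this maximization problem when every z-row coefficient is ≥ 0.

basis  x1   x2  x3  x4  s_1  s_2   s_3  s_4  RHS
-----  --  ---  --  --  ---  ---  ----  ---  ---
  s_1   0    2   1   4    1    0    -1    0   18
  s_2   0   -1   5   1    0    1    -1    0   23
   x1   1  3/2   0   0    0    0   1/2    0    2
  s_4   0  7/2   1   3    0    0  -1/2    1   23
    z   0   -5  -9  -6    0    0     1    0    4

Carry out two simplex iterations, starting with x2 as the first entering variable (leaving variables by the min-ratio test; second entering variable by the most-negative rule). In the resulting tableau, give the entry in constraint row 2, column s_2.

1/5

Ratio test on column x2 — row 1: 18/2 = 9; row 2: entry -1 ≤ 0; row 3: 2/(3/2) = 4/3; row 4: 23/(7/2) = 46/7. Minimum is 4/3 at row 3 (x1 leaves); pivot element 3/2.
Divide row 3 by 3/2; eliminate column x2 from the other rows.
Second iteration: most negative z-row entry is -9 in column x3, so x3 enters.
Ratio test on column x3 — row 1: (46/3)/1 = 46/3; row 2: (73/3)/5 = 73/15; row 3: entry 0 ≤ 0; row 4: (55/3)/1 = 55/3. Minimum is 73/15 at row 2 (s_2 leaves); pivot element 5.
Divide row 2 by 5; eliminate column x3 from the other rows.
After both pivots, the entry at constraint row 2, column s_2 is 1/5.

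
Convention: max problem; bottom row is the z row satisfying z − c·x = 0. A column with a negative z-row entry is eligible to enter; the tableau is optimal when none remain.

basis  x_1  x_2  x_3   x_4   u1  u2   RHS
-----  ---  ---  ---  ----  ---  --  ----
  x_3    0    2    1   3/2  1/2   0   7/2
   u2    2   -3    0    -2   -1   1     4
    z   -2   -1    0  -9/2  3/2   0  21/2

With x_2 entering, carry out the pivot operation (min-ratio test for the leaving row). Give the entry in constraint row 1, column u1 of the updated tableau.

Ratio test on column x_2 — row 1: (7/2)/2 = 7/4; row 2: entry -3 ≤ 0. Minimum is 7/4 at row 1 (x_3 leaves); pivot element 2.
Divide row 1 by 2; eliminate column x_2 from the other rows.
In the new row 1, the u1 entry is the old entry divided by the pivot: (1/2)/2 = 1/4.

1/4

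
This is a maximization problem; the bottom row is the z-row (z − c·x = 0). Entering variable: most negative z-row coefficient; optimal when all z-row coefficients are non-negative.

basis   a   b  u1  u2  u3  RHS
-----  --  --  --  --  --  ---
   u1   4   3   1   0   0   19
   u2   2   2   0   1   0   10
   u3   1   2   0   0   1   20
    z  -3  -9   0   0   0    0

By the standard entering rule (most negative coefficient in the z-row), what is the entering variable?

Negative z-row entries: a: -3, b: -9.
The most negative is -9 in column b, so b enters.

b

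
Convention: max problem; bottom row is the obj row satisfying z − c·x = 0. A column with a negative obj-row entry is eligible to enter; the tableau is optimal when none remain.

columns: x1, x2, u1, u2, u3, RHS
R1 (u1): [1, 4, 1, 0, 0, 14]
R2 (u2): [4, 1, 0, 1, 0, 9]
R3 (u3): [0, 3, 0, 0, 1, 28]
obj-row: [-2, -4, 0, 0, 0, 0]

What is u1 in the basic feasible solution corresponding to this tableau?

u1 is basic (row 1); its value is the RHS of that row, 14.

14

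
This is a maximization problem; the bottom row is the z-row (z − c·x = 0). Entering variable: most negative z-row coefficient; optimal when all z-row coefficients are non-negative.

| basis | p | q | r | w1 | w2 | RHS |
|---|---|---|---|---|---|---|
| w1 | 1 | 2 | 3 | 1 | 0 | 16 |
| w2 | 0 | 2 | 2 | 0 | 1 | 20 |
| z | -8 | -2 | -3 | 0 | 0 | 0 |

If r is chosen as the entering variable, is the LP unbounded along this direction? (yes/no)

Column r has positive entries in row(s) 1, 2, so the ratio test bounds it — not unbounded.

no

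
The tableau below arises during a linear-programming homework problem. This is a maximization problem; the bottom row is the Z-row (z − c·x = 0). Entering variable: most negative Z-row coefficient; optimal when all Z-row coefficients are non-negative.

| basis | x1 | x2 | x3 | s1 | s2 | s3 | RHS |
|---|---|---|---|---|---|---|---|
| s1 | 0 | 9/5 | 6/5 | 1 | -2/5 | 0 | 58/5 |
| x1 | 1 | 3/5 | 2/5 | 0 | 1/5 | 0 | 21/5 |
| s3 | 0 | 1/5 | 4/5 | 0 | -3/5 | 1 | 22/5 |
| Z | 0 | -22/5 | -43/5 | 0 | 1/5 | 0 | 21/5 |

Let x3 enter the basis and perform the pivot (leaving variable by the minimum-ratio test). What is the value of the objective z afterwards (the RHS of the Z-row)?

103/2

Ratio test on column x3 — row 1: (58/5)/(6/5) = 29/3; row 2: (21/5)/(2/5) = 21/2; row 3: (22/5)/(4/5) = 11/2. Minimum is 11/2 at row 3 (s3 leaves); pivot element 4/5.
Pivot on row 3; the Z-row RHS becomes 21/5 − (-43/5)·(11/2) = 103/2.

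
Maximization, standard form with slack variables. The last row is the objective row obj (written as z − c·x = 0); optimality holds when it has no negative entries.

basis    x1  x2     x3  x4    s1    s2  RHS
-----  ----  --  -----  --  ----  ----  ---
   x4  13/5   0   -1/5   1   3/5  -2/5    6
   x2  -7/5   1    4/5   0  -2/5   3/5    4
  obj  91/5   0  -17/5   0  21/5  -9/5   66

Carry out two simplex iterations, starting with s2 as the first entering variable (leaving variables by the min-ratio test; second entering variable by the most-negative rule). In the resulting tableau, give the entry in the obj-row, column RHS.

83

Ratio test on column s2 — row 1: entry -2/5 ≤ 0; row 2: 4/(3/5) = 20/3. Minimum is 20/3 at row 2 (x2 leaves); pivot element 3/5.
Divide row 2 by 3/5; eliminate column s2 from the other rows.
Second iteration: most negative obj-row entry is -1 in column x3, so x3 enters.
Ratio test on column x3 — row 1: (26/3)/(1/3) = 26; row 2: (20/3)/(4/3) = 5. Minimum is 5 at row 2 (s2 leaves); pivot element 4/3.
Divide row 2 by 4/3; eliminate column x3 from the other rows.
After both pivots, the entry at the obj-row, column RHS is 83.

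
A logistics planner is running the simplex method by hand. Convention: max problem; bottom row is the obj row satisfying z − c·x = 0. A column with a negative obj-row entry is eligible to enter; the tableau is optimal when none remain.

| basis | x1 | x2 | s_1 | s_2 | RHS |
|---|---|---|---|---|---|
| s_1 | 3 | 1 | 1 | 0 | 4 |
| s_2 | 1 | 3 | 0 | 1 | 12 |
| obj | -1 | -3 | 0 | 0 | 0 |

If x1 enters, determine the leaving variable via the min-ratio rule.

s_1

Column x1 entries and ratios — s_1: 4/3 = 4/3; s_2: 12/1 = 12.
Smallest ratio is 4/3 in the row of s_1, so s_1 leaves.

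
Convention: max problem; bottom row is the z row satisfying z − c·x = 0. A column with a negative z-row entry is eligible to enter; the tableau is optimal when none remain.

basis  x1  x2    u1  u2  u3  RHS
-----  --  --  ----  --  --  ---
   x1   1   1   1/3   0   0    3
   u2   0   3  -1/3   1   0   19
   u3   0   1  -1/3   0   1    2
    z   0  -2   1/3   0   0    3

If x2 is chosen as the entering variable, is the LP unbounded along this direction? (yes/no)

no

Column x2 has positive entries in row(s) 1, 2, 3, so the ratio test bounds it — not unbounded.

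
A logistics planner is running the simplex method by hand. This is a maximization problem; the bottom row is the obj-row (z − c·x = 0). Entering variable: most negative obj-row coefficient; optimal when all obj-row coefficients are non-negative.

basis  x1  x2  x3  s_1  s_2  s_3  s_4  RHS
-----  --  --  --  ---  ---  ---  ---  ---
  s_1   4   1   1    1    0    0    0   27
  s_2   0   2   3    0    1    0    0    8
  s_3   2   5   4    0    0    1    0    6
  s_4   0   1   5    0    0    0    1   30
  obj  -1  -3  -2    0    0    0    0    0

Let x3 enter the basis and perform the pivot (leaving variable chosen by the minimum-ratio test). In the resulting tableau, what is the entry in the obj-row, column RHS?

Ratio test on column x3 — row 1: 27/1 = 27; row 2: 8/3 = 8/3; row 3: 6/4 = 3/2; row 4: 30/5 = 6. Minimum is 3/2 at row 3 (s_3 leaves); pivot element 4.
Divide row 3 by 4; eliminate column x3 from the other rows.
obj-row update in column RHS: 0 − (-2)·(3/2) = 3.

3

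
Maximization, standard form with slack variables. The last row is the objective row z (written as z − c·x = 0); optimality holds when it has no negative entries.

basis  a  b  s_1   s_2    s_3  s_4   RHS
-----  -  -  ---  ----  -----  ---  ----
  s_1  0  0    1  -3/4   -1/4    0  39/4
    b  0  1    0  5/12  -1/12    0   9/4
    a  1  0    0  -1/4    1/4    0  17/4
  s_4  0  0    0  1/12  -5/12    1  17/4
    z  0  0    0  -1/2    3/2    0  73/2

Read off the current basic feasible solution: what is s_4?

17/4

s_4 is basic (row 4); its value is the RHS of that row, 17/4.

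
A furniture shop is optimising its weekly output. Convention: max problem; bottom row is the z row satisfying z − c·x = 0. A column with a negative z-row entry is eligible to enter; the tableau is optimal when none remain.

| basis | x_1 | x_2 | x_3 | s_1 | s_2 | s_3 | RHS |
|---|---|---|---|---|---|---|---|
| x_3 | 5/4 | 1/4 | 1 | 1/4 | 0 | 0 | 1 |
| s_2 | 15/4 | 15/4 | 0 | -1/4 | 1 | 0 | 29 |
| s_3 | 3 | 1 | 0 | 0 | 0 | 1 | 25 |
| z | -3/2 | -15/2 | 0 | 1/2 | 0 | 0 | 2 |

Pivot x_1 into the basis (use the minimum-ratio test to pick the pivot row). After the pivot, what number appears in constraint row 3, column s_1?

-3/5

Ratio test on column x_1 — row 1: 1/(5/4) = 4/5; row 2: 29/(15/4) = 116/15; row 3: 25/3 = 25/3. Minimum is 4/5 at row 1 (x_3 leaves); pivot element 5/4.
Divide row 1 by 5/4; eliminate column x_1 from the other rows.
Row 3 update in column s_1: 0 − 3·(1/5) = -3/5.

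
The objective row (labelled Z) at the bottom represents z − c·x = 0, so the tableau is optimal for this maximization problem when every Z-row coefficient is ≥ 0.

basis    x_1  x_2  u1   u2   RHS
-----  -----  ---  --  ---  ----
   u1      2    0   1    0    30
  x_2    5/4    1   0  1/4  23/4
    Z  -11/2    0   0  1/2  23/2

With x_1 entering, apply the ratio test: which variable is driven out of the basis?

x_2

Column x_1 entries and ratios — u1: 30/2 = 15; x_2: (23/4)/(5/4) = 23/5.
Smallest ratio is 23/5 in the row of x_2, so x_2 leaves.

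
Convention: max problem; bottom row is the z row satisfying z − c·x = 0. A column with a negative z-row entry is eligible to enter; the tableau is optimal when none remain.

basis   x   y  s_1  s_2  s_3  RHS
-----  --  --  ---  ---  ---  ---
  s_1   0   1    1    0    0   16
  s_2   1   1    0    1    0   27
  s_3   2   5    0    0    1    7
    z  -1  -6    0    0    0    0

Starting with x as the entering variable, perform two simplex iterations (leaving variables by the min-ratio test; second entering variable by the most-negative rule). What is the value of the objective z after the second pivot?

42/5

Ratio test on column x — row 1: entry 0 ≤ 0; row 2: 27/1 = 27; row 3: 7/2 = 7/2. Minimum is 7/2 at row 3 (s_3 leaves); pivot element 2.
Pivot on row 3; the z-row RHS becomes 0 − (-1)·(7/2) = 7/2.
Next entering variable (most negative z-row entry -7/2): y.
Ratio test on column y — row 1: 16/1 = 16; row 2: entry -3/2 ≤ 0; row 3: (7/2)/(5/2) = 7/5. Minimum is 7/5 at row 3 (x leaves); pivot element 5/2.
After the second pivot the z-row RHS is 7/2 − (-7/2)·(7/5) = 42/5.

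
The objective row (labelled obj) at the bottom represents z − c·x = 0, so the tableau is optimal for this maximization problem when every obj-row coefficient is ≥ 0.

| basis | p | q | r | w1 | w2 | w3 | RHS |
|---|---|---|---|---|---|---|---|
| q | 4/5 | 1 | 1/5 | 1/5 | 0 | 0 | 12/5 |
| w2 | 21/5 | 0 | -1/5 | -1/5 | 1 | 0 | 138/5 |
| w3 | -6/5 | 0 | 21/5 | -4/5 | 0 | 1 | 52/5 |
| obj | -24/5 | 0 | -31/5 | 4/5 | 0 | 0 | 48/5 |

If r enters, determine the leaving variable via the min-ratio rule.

w3

Column r entries and ratios — q: (12/5)/(1/5) = 12; w2: -1/5 ≤ 0, skip; w3: (52/5)/(21/5) = 52/21.
Smallest ratio is 52/21 in the row of w3, so w3 leaves.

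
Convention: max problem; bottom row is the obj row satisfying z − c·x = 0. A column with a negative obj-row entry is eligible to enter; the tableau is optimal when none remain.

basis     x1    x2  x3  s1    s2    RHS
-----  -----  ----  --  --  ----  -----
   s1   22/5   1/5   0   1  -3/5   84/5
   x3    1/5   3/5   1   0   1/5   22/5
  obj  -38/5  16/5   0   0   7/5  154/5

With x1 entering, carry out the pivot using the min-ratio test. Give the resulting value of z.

Ratio test on column x1 — row 1: (84/5)/(22/5) = 42/11; row 2: (22/5)/(1/5) = 22. Minimum is 42/11 at row 1 (s1 leaves); pivot element 22/5.
Pivot on row 1; the obj-row RHS becomes 154/5 − (-38/5)·(42/11) = 658/11.

658/11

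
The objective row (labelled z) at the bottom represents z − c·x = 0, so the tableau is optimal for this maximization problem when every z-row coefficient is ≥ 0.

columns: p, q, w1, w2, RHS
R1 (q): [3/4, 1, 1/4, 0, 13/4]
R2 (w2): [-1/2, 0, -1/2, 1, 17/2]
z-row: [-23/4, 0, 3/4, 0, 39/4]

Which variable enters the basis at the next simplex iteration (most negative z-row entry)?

Negative z-row entries: p: -23/4.
The most negative is -23/4 in column p, so p enters.

p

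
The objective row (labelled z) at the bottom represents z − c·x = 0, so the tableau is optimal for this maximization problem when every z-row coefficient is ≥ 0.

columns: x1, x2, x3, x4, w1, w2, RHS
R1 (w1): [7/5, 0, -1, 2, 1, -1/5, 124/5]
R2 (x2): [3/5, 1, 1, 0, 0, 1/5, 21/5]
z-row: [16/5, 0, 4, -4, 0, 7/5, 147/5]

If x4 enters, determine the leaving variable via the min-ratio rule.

w1

Column x4 entries and ratios — w1: (124/5)/2 = 62/5; x2: 0 ≤ 0, skip.
Smallest ratio is 62/5 in the row of w1, so w1 leaves.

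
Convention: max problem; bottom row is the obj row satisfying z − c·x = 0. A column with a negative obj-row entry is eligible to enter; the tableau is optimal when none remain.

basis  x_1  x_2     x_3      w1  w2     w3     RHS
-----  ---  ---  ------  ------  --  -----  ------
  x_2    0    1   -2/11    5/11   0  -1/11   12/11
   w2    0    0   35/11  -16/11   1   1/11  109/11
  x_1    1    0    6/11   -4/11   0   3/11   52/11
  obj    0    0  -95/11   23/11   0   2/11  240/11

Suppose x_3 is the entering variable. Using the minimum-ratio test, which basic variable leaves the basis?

Column x_3 entries and ratios — x_2: -2/11 ≤ 0, skip; w2: (109/11)/(35/11) = 109/35; x_1: (52/11)/(6/11) = 26/3.
Smallest ratio is 109/35 in the row of w2, so w2 leaves.

w2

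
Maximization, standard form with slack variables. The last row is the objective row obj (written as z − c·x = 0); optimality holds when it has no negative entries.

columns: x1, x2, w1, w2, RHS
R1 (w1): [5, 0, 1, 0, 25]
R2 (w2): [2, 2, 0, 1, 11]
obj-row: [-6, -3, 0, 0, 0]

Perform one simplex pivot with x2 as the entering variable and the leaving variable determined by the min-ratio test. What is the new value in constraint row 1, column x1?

5

Ratio test on column x2 — row 1: entry 0 ≤ 0; row 2: 11/2 = 11/2. Minimum is 11/2 at row 2 (w2 leaves); pivot element 2.
Divide row 2 by 2; eliminate column x2 from the other rows.
Row 1 update in column x1: 5 − 0·1 = 5.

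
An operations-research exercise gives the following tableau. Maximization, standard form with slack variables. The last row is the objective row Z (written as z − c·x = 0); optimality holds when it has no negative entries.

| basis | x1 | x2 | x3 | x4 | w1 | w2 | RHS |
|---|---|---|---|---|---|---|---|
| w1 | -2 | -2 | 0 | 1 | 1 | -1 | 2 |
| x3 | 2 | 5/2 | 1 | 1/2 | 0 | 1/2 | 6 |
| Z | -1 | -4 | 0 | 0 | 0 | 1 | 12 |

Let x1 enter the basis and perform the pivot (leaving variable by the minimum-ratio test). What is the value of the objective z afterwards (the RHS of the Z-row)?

Ratio test on column x1 — row 1: entry -2 ≤ 0; row 2: 6/2 = 3. Minimum is 3 at row 2 (x3 leaves); pivot element 2.
Pivot on row 2; the Z-row RHS becomes 12 − (-1)·3 = 15.

15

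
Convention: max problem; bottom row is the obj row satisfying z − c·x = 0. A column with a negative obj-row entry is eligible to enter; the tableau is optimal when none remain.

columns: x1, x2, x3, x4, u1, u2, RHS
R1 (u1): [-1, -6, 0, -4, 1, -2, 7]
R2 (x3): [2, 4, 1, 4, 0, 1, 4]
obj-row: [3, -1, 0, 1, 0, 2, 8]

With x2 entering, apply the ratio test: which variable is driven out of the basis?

x3

Column x2 entries and ratios — u1: -6 ≤ 0, skip; x3: 4/4 = 1.
Smallest ratio is 1 in the row of x3, so x3 leaves.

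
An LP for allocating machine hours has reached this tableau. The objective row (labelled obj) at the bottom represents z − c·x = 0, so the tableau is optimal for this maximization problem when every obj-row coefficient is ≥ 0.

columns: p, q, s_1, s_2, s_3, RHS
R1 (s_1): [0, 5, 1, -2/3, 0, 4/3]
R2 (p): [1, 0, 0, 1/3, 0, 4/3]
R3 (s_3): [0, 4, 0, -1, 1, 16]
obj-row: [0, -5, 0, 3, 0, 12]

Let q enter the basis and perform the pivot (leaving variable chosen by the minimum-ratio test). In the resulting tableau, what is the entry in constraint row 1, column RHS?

Ratio test on column q — row 1: (4/3)/5 = 4/15; row 2: entry 0 ≤ 0; row 3: 16/4 = 4. Minimum is 4/15 at row 1 (s_1 leaves); pivot element 5.
Divide row 1 by 5; eliminate column q from the other rows.
In the new row 1, the RHS entry is the old entry divided by the pivot: (4/3)/5 = 4/15.

4/15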